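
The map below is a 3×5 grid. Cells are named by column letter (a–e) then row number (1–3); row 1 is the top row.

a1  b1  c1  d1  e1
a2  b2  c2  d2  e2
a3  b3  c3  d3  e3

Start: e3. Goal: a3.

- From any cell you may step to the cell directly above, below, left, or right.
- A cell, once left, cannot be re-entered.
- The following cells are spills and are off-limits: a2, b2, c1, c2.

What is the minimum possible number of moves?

The Manhattan distance from e3 to a3 is |3−3| + |5−1| = 4, so at least 4 moves are needed.
A route of 4 moves achieves this: e3 → d3 → c3 → b3 → a3.
Since 4 matches the lower bound, it is optimal.

4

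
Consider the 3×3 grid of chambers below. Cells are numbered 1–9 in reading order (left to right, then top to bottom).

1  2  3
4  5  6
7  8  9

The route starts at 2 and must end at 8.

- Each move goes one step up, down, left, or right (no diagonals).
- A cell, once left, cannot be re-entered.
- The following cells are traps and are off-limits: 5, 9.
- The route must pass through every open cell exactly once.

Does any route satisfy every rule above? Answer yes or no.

Cell 6 has only one open neighbour but is neither the start nor the goal, so a Hamiltonian route would have to both enter and leave it through the same neighbour — impossible without revisiting.

no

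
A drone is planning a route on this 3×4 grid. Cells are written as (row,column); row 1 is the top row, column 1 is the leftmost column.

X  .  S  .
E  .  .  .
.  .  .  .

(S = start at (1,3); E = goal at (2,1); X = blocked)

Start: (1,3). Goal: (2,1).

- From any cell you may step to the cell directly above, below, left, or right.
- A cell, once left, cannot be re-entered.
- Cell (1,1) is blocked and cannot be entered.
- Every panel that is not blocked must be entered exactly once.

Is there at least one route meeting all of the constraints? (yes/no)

no

Colour the cells like a checkerboard: each orthogonal step flips colour, so a Hamiltonian route alternates colours. Here there are 5 cells of one colour and 6 of the other, with start on the opposite colour to the goal — the counts and endpoints can't be arranged into an alternating sequence of length 11, so no Hamiltonian route exists.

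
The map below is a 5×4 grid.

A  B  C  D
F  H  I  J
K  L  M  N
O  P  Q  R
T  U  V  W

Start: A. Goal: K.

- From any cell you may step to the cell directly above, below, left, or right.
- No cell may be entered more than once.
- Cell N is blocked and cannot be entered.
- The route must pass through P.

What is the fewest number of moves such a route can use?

Any route passes through P somewhere between A and K. Summing Manhattan distances along the two legs (A → P → K) gives a lower bound of 4 + 2 = 6 moves.
A route of 6 moves achieves this: A → F → H → L → P → O → K.
Since 6 matches the lower bound, it is optimal.

6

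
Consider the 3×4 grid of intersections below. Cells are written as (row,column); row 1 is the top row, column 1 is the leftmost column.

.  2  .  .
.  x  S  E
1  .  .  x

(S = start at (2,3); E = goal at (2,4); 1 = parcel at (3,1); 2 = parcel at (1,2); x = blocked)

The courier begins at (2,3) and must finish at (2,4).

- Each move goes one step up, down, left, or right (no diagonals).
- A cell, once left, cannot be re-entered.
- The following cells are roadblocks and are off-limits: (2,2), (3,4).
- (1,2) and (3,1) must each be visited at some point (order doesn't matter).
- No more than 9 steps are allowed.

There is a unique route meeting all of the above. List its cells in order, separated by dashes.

(2,3) - (3,3) - (3,2) - (3,1) - (2,1) - (1,1) - (1,2) - (1,3) - (1,4) - (2,4)

The budget equals the shortest possible length, so every move has to be on a shortest route through the required cells.
Route from (2,3): down 1 to (3,3), left 2 to (3,1), up 2 to (1,1), right 3 to (1,4), down 1 to (2,4) — 9 moves in all.
Check: all required cells visited; 9 ≤ 9 moves.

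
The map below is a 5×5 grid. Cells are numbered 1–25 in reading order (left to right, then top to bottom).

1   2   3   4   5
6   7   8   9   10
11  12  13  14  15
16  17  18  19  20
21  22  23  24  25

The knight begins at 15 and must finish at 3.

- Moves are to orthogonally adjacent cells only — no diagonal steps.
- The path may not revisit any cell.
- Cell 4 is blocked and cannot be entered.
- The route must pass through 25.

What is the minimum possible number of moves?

Any route passes through 25 somewhere between 15 and 3. Summing Manhattan distances along the two legs (15 → 25 → 3) gives a lower bound of 2 + 6 = 8 moves.
A route of 8 moves achieves this: 15 → 20 → 25 → 24 → 19 → 14 → 9 → 8 → 3.
Since 8 matches the lower bound, it is optimal.

8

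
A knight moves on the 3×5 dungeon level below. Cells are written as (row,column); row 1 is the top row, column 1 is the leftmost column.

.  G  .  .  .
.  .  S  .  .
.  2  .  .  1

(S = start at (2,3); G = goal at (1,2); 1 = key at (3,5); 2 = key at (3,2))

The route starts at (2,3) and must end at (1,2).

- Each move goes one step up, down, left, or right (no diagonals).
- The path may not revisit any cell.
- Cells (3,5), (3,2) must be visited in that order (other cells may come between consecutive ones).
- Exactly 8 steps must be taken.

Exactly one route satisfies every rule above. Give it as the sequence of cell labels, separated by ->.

The waypoints must appear in the order (3,5), (3,2), with no cell reused.
Route from (2,3): 2× right (reaching (2,5)), down to (3,5), 3× left (reaching (3,2)), 2× up (reaching (1,2)) — 8 moves in all.
Check: order respected (1 at step 3, 2 at step 6); 8 moves as required.

(2,3) -> (2,4) -> (2,5) -> (3,5) -> (3,4) -> (3,3) -> (3,2) -> (2,2) -> (1,2)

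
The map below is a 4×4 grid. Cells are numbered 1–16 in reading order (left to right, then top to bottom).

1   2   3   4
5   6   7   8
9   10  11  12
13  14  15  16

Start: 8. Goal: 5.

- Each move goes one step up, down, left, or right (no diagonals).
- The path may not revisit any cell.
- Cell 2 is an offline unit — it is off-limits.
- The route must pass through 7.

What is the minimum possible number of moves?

3

Any route passes through 7 somewhere between 8 and 5. Summing Manhattan distances along the two legs (8 → 7 → 5) gives a lower bound of 1 + 2 = 3 moves.
A route of 3 moves achieves this: 8 → 7 → 6 → 5.
Since 3 matches the lower bound, it is optimal.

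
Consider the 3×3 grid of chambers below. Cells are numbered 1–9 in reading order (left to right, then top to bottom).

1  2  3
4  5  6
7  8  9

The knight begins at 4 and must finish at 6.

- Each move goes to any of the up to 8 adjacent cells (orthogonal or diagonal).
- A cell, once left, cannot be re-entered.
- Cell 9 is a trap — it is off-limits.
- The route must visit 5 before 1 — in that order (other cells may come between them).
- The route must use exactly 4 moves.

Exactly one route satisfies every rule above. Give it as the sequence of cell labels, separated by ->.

The waypoints must appear in the order 5, 1, with no cell reused.
Route from 4: right to 5, up-left to 1, right to 2, down-right to 6 — 4 moves in all.
Check: order respected (5 at step 1, 1 at step 2); 4 moves as required.

4 -> 5 -> 1 -> 2 -> 6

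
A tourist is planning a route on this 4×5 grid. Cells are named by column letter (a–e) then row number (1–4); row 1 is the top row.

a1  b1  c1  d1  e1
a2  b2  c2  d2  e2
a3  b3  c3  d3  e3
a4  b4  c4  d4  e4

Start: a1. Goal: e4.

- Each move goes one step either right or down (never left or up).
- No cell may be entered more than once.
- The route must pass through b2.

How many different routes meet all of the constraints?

A right/down-only route from a1 to e4 makes exactly 3 down-moves and 4 right-moves in some order.
With no other constraints that would be C(7,3) = 35 routes.
Split at b2 and multiply the segment counts: a1→b2: 2; b2→e4: 10; product = 20.
That gives 20 routes.

20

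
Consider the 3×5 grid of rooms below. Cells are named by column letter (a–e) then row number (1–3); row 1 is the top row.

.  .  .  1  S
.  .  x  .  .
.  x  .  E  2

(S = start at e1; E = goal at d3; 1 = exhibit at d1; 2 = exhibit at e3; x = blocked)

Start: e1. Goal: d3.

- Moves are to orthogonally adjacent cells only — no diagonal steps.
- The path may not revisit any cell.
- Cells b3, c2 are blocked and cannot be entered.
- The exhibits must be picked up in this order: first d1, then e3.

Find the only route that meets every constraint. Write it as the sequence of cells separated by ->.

e1 -> d1 -> d2 -> e2 -> e3 -> d3

The waypoints must appear in the order d1, e3, with no cell reused.
Route from e1: left to d1, down to d2, right to e2, down to e3, left to d3 — 5 moves in all.
Check: order respected (1 at step 1, 2 at step 4).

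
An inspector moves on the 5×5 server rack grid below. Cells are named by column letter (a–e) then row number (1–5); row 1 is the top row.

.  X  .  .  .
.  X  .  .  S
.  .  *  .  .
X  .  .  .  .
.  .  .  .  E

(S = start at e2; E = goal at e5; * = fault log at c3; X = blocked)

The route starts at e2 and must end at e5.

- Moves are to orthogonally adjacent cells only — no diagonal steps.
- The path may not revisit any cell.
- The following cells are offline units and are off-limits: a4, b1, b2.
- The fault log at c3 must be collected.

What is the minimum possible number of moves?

Any route passes through c3 somewhere between e2 and e5. Summing Manhattan distances along the two legs (e2 → c3 → e5) gives a lower bound of 3 + 4 = 7 moves.
A route of 7 moves achieves this: e2 → e3 → d3 → c3 → c4 → c5 → d5 → e5.
Since 7 matches the lower bound, it is optimal.

7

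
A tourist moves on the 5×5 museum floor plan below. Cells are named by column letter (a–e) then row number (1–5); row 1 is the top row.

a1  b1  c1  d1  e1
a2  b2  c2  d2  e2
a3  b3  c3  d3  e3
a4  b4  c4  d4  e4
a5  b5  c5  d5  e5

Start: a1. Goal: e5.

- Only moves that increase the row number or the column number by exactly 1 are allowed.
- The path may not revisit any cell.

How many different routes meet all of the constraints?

A right/down-only route from a1 to e5 makes exactly 4 down-moves and 4 right-moves in some order.
With no other constraints that would be C(8,4) = 70 routes.
That gives 70 routes.

70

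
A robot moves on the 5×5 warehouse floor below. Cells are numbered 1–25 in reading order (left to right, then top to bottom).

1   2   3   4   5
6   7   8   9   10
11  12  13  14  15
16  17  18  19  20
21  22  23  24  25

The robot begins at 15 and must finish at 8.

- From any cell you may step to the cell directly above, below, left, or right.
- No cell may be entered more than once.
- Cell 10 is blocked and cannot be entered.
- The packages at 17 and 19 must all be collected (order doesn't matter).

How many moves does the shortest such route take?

Any route passes through 17 and 19 in some order between 15 and 8. Summing Manhattan distances along each leg and taking the cheapest ordering (15 → 19 → 17 → 8) gives a lower bound of 2 + 2 + 3 = 7 moves.
A route of 7 moves achieves this: 15 → 20 → 19 → 18 → 17 → 12 → 7 → 8.
Since 7 matches the lower bound, it is optimal.

7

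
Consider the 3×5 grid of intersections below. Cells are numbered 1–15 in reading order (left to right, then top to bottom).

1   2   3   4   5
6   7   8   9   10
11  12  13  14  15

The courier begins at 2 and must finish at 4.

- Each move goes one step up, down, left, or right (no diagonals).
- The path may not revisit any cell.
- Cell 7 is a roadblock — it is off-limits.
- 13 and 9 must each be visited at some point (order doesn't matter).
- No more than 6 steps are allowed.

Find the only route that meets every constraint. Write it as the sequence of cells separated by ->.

2 -> 3 -> 8 -> 13 -> 14 -> 9 -> 4

Any route must reach 13 and 9 and still end at 4 within 6 moves, so the order of the required stops is forced.
Route from 2: right 1 to 3, down 2 to 13, right 1 to 14, up 2 to 4 — 6 moves in all.
Check: all required cells visited; 6 ≤ 6 moves.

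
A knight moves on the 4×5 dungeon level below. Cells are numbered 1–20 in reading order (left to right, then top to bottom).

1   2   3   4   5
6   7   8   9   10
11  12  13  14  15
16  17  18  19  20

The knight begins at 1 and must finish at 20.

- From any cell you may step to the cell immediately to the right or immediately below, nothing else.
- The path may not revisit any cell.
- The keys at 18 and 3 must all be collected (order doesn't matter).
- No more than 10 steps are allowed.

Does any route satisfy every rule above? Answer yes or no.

yes

One route that works: 1 → 2 → 3 → 8 → 13 → 18 → 19 → 20.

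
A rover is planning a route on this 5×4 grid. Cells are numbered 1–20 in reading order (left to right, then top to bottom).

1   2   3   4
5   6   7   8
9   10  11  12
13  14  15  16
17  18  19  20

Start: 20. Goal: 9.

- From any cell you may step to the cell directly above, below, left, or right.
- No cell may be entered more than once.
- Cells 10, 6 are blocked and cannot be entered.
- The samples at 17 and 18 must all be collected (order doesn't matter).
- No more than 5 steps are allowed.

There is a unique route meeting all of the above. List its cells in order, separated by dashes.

20 - 19 - 18 - 17 - 13 - 9

The budget equals the shortest possible length, so every move has to be on a shortest route through the required cells.
Route from 20: left 3 to 17, up 2 to 9 — 5 moves in all.
Check: all required cells visited; 5 ≤ 5 moves.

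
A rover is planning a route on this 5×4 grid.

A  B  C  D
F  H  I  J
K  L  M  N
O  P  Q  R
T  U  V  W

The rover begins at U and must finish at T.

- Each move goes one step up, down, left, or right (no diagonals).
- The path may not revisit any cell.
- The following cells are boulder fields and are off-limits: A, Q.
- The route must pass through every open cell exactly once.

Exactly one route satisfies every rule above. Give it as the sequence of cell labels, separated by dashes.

Need to visit all 18 open cells exactly once, starting at U and ending at T.
Cell W has only two open neighbours (R and V), so the path must pass straight through it: one of those is the cell it's entered from and the other is where it exits.
Route from U: 2× right (reaching W), 2× up (reaching N), left to M, up to I, right to J, up to D, 2× left (reaching B), down to H, left to F, down to K, right to L, down to P, left to O, down to T — 17 moves in all.
Check: all 18 open cells covered.

U - V - W - R - N - M - I - J - D - C - B - H - F - K - L - P - O - T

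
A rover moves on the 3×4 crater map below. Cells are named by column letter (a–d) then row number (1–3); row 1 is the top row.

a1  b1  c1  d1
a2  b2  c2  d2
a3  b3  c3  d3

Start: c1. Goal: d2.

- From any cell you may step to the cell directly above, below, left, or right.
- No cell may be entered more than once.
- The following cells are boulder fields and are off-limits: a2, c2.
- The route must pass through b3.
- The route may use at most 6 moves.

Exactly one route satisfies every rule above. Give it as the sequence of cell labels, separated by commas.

The 6-move cap with required stops at b3 leaves no slack for detours.
Route from c1: left 1 to b1, down 2 to b3, right 2 to d3, up 1 to d2 — 6 moves in all.
Check: all required cells visited; 6 ≤ 6 moves.

c1, b1, b2, b3, c3, d3, d2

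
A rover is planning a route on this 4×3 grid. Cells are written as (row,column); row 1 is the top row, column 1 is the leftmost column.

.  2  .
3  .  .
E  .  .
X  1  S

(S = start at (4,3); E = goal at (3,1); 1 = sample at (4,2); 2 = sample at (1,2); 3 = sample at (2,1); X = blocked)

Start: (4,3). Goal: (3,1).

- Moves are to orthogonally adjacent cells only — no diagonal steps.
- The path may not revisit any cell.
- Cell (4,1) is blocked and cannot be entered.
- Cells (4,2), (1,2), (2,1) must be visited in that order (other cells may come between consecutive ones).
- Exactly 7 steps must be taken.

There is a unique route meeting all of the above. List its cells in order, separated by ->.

The waypoints must appear in the order (4,2), (1,2), (2,1), with no cell reused.
Route from (4,3): left to (4,2), 3× up (reaching (1,2)), left to (1,1), 2× down (reaching (3,1)) — 7 moves in all.
Check: order respected (1 at step 1, 2 at step 4, 3 at step 6); 7 moves as required.

(4,3) -> (4,2) -> (3,2) -> (2,2) -> (1,2) -> (1,1) -> (2,1) -> (3,1)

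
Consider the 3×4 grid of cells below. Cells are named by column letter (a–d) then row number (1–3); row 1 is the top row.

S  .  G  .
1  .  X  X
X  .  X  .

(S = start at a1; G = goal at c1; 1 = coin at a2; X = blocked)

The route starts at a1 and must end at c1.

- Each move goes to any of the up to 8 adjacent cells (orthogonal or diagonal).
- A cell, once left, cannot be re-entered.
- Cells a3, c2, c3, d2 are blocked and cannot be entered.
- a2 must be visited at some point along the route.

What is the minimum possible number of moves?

Any route passes through a2 somewhere between a1 and c1. Summing Chebyshev distances along the two legs (a1 → a2 → c1) gives a lower bound of 1 + 2 = 3 moves.
A route of 3 moves achieves this: a1 → a2 → b1 → c1.
Since 3 matches the lower bound, it is optimal.

3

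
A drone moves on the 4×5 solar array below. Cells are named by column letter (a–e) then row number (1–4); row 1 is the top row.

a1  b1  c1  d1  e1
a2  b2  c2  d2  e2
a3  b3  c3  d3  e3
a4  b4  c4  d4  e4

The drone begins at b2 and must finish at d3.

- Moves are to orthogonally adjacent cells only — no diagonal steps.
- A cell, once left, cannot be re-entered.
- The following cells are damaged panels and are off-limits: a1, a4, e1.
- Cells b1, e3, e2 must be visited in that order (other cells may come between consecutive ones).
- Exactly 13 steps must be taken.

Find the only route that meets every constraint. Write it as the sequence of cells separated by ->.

b2 -> b1 -> c1 -> c2 -> c3 -> b3 -> b4 -> c4 -> d4 -> e4 -> e3 -> e2 -> d2 -> d3

The waypoints must appear in the order b1, e3, e2, with no cell reused.
Route from b2: up 1 to b1, right 1 to c1, down 2 to c3, left 1 to b3, down 1 to b4, right 3 to e4, up 2 to e2, left 1 to d2, down 1 to d3 — 13 moves in all.
Check: order respected (b1 at step 1, e3 at step 10, e2 at step 11); 13 moves as required.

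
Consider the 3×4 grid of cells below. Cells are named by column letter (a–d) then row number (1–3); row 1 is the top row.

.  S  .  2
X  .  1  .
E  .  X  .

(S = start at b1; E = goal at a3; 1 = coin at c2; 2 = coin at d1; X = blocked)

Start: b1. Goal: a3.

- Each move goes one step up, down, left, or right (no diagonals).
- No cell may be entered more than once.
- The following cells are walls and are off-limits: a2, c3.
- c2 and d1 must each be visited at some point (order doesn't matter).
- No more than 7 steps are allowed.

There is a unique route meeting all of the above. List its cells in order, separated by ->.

The 7-move cap with required stops at c2, d1 leaves no slack for detours.
Route from b1: right 2 to d1, down 1 to d2, left 2 to b2, down 1 to b3, left 1 to a3 — 7 moves in all.
Check: all required cells visited; 7 ≤ 7 moves.

b1 -> c1 -> d1 -> d2 -> c2 -> b2 -> b3 -> a3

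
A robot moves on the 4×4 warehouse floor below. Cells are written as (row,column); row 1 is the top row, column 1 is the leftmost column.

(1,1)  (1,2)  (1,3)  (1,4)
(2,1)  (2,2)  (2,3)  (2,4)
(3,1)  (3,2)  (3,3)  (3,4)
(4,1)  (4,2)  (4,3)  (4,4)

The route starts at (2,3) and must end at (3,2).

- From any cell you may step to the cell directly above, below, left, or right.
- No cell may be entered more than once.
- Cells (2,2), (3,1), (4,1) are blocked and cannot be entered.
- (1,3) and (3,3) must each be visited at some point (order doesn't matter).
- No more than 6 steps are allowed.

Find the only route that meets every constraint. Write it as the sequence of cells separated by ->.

(2,3) -> (1,3) -> (1,4) -> (2,4) -> (3,4) -> (3,3) -> (3,2)

The budget equals the shortest possible length, so every move has to be on a shortest route through the required cells.
Route from (2,3): up to (1,3), right to (1,4), 2× down (reaching (3,4)), 2× left (reaching (3,2)) — 6 moves in all.
Check: all required cells visited; 6 ≤ 6 moves.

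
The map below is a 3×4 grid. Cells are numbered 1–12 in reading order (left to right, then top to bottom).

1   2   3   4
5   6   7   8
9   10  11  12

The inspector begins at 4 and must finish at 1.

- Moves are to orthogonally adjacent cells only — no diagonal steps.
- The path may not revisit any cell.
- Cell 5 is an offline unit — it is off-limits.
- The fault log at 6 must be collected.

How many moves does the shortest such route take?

5

Any route passes through 6 somewhere between 4 and 1. Summing Manhattan distances along the two legs (4 → 6 → 1) gives a lower bound of 3 + 2 = 5 moves.
A route of 5 moves achieves this: 4 → 8 → 7 → 6 → 2 → 1.
Since 5 matches the lower bound, it is optimal.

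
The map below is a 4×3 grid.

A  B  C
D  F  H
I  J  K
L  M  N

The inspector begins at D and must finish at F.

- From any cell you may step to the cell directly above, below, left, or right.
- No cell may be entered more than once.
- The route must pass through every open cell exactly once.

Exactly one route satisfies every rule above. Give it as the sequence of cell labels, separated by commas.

Need to visit all 12 open cells exactly once, starting at D and ending at F.
Cell L has only two open neighbours (I and M), so the path must pass straight through it: one of those is the cell it's entered from and the other is where it exits.
Route from D: up to A, 2× right (reaching C), 3× down (reaching N), 2× left (reaching L), up to I, right to J, up to F — 11 moves in all.
Check: all 12 open cells covered.

D, A, B, C, H, K, N, M, L, I, J, F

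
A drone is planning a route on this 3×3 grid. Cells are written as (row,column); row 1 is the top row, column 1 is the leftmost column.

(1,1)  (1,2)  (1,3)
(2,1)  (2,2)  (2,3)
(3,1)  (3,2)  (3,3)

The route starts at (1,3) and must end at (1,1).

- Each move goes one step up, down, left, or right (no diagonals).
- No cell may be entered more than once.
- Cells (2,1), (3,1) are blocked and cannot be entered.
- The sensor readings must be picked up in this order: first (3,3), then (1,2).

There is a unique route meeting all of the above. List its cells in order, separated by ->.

The waypoints must appear in the order (3,3), (1,2), with no cell reused.
Route from (1,3): down 2 to (3,3), left 1 to (3,2), up 2 to (1,2), left 1 to (1,1) — 6 moves in all.
Check: order respected ((3,3) at step 2, (1,2) at step 5).

(1,3) -> (2,3) -> (3,3) -> (3,2) -> (2,2) -> (1,2) -> (1,1)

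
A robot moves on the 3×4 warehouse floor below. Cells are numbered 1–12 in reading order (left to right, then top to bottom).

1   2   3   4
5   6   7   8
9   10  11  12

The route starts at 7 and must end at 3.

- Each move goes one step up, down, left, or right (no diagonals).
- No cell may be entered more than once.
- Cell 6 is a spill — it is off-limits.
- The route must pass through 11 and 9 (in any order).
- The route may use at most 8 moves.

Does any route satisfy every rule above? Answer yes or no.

yes

One route that works: 7 → 11 → 10 → 9 → 5 → 1 → 2 → 3.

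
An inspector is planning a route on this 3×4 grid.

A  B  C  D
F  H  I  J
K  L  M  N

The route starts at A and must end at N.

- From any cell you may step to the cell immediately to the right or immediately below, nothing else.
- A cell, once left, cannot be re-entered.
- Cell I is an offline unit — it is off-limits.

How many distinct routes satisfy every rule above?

4

A right/down-only route from A to N makes exactly 2 down-moves and 3 right-moves in some order.
With no other constraints that would be C(5,2) = 10 routes.
Subtract routes through each blocked cell (inclusion–exclusion for overlaps): − through I: 6 → 4.
That gives 4 routes.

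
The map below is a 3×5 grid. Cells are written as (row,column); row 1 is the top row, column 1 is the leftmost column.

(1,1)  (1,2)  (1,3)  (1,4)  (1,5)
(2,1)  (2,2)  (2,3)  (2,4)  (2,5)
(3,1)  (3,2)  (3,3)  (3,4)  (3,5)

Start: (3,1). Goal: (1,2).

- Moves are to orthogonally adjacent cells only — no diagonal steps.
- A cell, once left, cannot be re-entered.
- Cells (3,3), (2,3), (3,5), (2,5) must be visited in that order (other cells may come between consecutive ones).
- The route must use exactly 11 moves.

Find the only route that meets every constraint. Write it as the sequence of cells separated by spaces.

(3,1) (3,2) (3,3) (2,3) (2,4) (3,4) (3,5) (2,5) (1,5) (1,4) (1,3) (1,2)

The waypoints must appear in the order (3,3), (2,3), (3,5), (2,5), with no cell reused.
Route from (3,1): 2× right (reaching (3,3)), up to (2,3), right to (2,4), down to (3,4), right to (3,5), 2× up (reaching (1,5)), 3× left (reaching (1,2)) — 11 moves in all.
Check: order respected ((3,3) at step 2, (2,3) at step 3, (3,5) at step 6, (2,5) at step 7); 11 moves as required.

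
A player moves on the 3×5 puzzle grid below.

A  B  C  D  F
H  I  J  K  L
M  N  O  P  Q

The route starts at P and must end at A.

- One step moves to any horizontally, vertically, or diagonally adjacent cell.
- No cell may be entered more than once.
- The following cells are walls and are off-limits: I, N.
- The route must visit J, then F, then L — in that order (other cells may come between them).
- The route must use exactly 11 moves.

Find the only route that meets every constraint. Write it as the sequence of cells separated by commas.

P, O, J, D, F, L, Q, K, C, B, H, A

The waypoints must appear in the order J, F, L, with no cell reused.
Route from P: left to O, up to J, up-right to D, right to F, 2× down (reaching Q), 2× up-left (reaching C), left to B, down-left to H, up to A — 11 moves in all.
Check: order respected (J at step 2, F at step 4, L at step 5); 11 moves as required.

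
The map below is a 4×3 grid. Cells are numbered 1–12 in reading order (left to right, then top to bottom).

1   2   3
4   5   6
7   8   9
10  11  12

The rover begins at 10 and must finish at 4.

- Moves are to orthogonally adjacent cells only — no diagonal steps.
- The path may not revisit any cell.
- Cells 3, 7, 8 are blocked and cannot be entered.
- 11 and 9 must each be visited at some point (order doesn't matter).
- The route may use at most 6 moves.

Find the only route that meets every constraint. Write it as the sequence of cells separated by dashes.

10 - 11 - 12 - 9 - 6 - 5 - 4

Any route must reach 11 and 9 and still end at 4 within 6 moves, so the order of the required stops is forced.
Route from 10: 2× right (reaching 12), 2× up (reaching 6), 2× left (reaching 4) — 6 moves in all.
Check: all required cells visited; 6 ≤ 6 moves.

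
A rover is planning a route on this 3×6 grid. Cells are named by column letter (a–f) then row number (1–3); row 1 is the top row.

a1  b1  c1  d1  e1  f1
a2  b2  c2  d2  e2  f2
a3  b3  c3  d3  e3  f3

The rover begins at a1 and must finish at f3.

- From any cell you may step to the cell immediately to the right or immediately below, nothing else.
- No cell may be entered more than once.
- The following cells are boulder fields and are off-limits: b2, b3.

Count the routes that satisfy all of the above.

A right/down-only route from a1 to f3 makes exactly 2 down-moves and 5 right-moves in some order.
With no other constraints that would be C(7,2) = 21 routes.
Subtract routes through each blocked cell (inclusion–exclusion for overlaps): − through b2: 10 − through b3: 3 + through b2&b3: 2 → 10.
That gives 10 routes.

10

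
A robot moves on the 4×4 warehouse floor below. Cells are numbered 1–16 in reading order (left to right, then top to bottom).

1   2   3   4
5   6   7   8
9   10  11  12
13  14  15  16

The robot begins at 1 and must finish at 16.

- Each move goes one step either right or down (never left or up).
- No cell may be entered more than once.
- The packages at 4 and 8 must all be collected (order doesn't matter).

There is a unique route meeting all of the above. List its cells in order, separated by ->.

Moves only go right or down, so the column and row indices never decrease.
Route from 1: right 3 to 4, down 3 to 16 — 6 moves in all.
Check: all required cells visited.

1 -> 2 -> 3 -> 4 -> 8 -> 12 -> 16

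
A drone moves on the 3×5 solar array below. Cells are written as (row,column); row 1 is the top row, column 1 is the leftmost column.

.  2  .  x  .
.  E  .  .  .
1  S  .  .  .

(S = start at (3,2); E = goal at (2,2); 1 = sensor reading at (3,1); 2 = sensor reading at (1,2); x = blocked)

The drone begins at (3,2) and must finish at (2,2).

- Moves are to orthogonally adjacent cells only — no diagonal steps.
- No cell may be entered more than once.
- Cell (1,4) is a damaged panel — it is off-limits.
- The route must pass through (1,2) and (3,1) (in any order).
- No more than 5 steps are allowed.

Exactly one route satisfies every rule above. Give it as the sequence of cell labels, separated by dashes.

The budget equals the shortest possible length, so every move has to be on a shortest route through the required cells.
Route from (3,2): left 1 to (3,1), up 2 to (1,1), right 1 to (1,2), down 1 to (2,2) — 5 moves in all.
Check: all required cells visited; 5 ≤ 5 moves.

(3,2) - (3,1) - (2,1) - (1,1) - (1,2) - (2,2)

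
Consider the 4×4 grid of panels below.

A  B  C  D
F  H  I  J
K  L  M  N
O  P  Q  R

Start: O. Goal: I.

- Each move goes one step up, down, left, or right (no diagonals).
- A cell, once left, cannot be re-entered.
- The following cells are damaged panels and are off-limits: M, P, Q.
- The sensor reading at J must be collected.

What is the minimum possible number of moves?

8

Any route passes through J somewhere between O and I. Summing Manhattan distances along the two legs (O → J → I) gives a lower bound of 5 + 1 = 6 moves.
The shortest route satisfying every rule uses 8 moves: O → K → F → A → B → C → D → J → I.
The bound of 6 isn't tight here; checking systematically, no route of length 6 through 7 satisfies every constraint, so 8 is the minimum.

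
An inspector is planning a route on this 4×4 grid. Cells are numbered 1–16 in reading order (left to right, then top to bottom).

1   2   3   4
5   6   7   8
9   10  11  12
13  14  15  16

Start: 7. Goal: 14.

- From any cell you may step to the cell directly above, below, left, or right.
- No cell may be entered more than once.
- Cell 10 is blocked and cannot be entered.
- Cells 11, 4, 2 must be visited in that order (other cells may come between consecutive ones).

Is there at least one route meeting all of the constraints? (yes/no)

One route that works: 7 → 11 → 12 → 8 → 4 → 3 → 2 → 6 → 5 → 9 → 13 → 14.

yes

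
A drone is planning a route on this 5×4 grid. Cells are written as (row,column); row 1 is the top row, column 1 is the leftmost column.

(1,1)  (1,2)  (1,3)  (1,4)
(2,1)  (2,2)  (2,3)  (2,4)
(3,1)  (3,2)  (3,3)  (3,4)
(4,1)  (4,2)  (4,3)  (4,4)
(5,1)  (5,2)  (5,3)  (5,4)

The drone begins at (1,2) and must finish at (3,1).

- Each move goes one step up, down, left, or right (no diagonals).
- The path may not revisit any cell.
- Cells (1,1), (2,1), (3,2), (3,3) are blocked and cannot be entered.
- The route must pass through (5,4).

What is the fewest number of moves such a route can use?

Any route passes through (5,4) somewhere between (1,2) and (3,1). Summing Manhattan distances along the two legs ((1,2) → (5,4) → (3,1)) gives a lower bound of 6 + 5 = 11 moves.
A route of 11 moves achieves this: (1,2) → (2,2) → (2,3) → (2,4) → (3,4) → (4,4) → (5,4) → (5,3) → (4,3) → (4,2) → (4,1) → (3,1).
Since 11 matches the lower bound, it is optimal.

11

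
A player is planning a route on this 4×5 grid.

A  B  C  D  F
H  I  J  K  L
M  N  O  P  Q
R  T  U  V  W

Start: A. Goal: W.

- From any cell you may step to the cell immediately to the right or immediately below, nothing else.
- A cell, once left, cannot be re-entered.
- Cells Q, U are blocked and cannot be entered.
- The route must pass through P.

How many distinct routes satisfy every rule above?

A right/down-only route from A to W makes exactly 3 down-moves and 4 right-moves in some order.
With no other constraints that would be C(7,3) = 35 routes.
Split at P and multiply the segment counts (each segment already excludes blocked cells): A→P: 10; P→W: 1; product = 10.
That gives 10 routes.

10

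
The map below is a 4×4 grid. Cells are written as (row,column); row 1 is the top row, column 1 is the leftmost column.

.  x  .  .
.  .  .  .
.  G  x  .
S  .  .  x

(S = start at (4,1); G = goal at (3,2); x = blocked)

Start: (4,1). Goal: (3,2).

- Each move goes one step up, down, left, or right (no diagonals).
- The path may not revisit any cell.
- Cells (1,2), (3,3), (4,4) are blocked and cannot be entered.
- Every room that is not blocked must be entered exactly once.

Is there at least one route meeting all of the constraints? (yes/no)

no

Cell (1,1) has only one open neighbour but is neither the start nor the goal, so a Hamiltonian route would have to both enter and leave it through the same neighbour — impossible without revisiting.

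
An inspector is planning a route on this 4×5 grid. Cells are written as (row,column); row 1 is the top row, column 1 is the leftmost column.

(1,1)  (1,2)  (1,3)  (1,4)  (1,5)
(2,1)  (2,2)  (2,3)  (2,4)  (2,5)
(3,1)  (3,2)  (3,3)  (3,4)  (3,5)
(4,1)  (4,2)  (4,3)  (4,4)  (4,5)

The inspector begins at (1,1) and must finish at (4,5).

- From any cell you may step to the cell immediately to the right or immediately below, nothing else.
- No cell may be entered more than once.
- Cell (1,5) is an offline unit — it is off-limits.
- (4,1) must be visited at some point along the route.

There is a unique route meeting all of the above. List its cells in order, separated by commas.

(1,1), (2,1), (3,1), (4,1), (4,2), (4,3), (4,4), (4,5)

Moves only go right or down, so the column and row indices never decrease.
Route from (1,1): 3× down (reaching (4,1)), 4× right (reaching (4,5)) — 7 moves in all.
Check: all required cells visited.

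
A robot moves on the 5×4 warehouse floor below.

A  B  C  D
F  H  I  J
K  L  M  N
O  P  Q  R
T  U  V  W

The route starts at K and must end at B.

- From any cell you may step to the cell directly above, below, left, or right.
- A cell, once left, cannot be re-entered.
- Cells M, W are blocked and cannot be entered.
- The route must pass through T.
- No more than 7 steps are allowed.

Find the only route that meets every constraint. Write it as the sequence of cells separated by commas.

The budget equals the shortest possible length, so every move has to be on a shortest route through the required cells.
Route from K: 2× down (reaching T), right to U, 4× up (reaching B) — 7 moves in all.
Check: all required cells visited; 7 ≤ 7 moves.

K, O, T, U, P, L, H, B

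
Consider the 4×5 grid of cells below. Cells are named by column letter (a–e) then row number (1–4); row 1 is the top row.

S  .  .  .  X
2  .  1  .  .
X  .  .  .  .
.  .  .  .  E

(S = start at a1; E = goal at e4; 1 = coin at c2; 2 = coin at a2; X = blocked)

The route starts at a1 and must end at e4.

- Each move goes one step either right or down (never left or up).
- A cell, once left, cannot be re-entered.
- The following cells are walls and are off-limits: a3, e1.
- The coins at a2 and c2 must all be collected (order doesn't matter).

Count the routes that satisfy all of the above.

6

A right/down-only route from a1 to e4 makes exactly 3 down-moves and 4 right-moves in some order.
With no other constraints that would be C(7,3) = 35 routes.
A monotone route can only reach the required cells in the order a2, c2, so split there and multiply the segment counts (each segment already excludes blocked cells): a1→a2: 1; a2→c2: 1; c2→e4: 6; product = 6.
That gives 6 routes.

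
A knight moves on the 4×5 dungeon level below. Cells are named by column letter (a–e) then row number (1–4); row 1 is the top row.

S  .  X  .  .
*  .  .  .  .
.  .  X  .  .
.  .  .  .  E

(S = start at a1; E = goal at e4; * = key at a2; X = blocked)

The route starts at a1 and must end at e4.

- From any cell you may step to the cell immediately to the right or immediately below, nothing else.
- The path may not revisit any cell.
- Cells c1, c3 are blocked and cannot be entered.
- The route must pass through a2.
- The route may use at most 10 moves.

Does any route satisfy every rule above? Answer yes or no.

One route that works: a1 → a2 → a3 → a4 → b4 → c4 → d4 → e4.

yes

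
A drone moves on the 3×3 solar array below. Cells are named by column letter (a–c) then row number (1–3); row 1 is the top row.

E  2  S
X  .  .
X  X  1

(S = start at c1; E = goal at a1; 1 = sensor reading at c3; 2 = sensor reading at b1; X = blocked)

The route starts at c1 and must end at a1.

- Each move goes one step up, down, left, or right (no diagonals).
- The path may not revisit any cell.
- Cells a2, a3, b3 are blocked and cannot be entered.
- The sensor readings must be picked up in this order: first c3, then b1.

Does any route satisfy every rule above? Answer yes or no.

c3 must be visited but has only one open neighbour (c2), and it is neither the start nor the goal — the route would have to enter and leave through c2, re-entering it.

no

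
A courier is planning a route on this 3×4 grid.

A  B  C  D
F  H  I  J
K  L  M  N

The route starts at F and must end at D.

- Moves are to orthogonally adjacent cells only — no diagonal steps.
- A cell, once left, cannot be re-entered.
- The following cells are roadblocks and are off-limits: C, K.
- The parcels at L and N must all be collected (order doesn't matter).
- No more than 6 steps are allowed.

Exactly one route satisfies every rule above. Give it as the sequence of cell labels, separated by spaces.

F H L M N J D

The 6-move cap with required stops at L, N leaves no slack for detours.
Route from F: right to H, down to L, 2× right (reaching N), 2× up (reaching D) — 6 moves in all.
Check: all required cells visited; 6 ≤ 6 moves.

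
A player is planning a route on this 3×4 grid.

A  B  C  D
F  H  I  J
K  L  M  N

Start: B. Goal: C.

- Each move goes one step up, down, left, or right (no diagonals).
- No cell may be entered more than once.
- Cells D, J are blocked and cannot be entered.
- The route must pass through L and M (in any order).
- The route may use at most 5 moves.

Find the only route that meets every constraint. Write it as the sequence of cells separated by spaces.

The budget equals the shortest possible length, so every move has to be on a shortest route through the required cells.
Route from B: down 2 to L, right 1 to M, up 2 to C — 5 moves in all.
Check: all required cells visited; 5 ≤ 5 moves.

B H L M I C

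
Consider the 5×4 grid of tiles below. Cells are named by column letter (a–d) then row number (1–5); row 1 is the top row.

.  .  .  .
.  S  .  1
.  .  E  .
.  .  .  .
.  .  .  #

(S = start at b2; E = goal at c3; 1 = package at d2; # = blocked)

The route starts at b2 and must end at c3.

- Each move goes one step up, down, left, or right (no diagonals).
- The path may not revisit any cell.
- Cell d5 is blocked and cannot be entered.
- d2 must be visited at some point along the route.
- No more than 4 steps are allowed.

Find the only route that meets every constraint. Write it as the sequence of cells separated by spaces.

b2 c2 d2 d3 c3

Any route must reach d2 and still end at c3 within 4 moves, so the order of the required stops is forced.
Route from b2: right 2 to d2, down 1 to d3, left 1 to c3 — 4 moves in all.
Check: all required cells visited; 4 ≤ 4 moves.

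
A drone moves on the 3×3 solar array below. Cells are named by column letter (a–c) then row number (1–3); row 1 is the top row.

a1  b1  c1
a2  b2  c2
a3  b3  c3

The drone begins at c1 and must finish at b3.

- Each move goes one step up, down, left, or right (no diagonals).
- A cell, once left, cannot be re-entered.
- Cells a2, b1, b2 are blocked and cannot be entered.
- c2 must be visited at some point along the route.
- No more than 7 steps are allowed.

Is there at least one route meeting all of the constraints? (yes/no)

One route that works: c1 → c2 → c3 → b3.

yes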